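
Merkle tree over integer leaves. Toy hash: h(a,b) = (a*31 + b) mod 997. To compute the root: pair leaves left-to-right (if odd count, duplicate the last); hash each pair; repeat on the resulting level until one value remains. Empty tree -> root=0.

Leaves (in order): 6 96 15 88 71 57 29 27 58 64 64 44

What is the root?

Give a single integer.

Answer: 385

Derivation:
L0: [6, 96, 15, 88, 71, 57, 29, 27, 58, 64, 64, 44]
L1: h(6,96)=(6*31+96)%997=282 h(15,88)=(15*31+88)%997=553 h(71,57)=(71*31+57)%997=264 h(29,27)=(29*31+27)%997=926 h(58,64)=(58*31+64)%997=865 h(64,44)=(64*31+44)%997=34 -> [282, 553, 264, 926, 865, 34]
L2: h(282,553)=(282*31+553)%997=322 h(264,926)=(264*31+926)%997=137 h(865,34)=(865*31+34)%997=927 -> [322, 137, 927]
L3: h(322,137)=(322*31+137)%997=149 h(927,927)=(927*31+927)%997=751 -> [149, 751]
L4: h(149,751)=(149*31+751)%997=385 -> [385]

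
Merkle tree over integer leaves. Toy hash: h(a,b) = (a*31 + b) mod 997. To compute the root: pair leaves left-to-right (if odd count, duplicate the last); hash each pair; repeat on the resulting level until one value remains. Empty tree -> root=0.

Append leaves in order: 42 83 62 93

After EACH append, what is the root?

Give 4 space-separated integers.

Answer: 42 388 54 85

Derivation:
After append 42 (leaves=[42]):
  L0: [42]
  root=42
After append 83 (leaves=[42, 83]):
  L0: [42, 83]
  L1: h(42,83)=(42*31+83)%997=388 -> [388]
  root=388
After append 62 (leaves=[42, 83, 62]):
  L0: [42, 83, 62]
  L1: h(42,83)=(42*31+83)%997=388 h(62,62)=(62*31+62)%997=987 -> [388, 987]
  L2: h(388,987)=(388*31+987)%997=54 -> [54]
  root=54
After append 93 (leaves=[42, 83, 62, 93]):
  L0: [42, 83, 62, 93]
  L1: h(42,83)=(42*31+83)%997=388 h(62,93)=(62*31+93)%997=21 -> [388, 21]
  L2: h(388,21)=(388*31+21)%997=85 -> [85]
  root=85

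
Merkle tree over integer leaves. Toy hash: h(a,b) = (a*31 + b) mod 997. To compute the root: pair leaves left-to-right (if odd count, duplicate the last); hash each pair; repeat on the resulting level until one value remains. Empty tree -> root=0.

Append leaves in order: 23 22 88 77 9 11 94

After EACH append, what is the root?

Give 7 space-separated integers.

Answer: 23 735 676 665 918 982 709

Derivation:
After append 23 (leaves=[23]):
  L0: [23]
  root=23
After append 22 (leaves=[23, 22]):
  L0: [23, 22]
  L1: h(23,22)=(23*31+22)%997=735 -> [735]
  root=735
After append 88 (leaves=[23, 22, 88]):
  L0: [23, 22, 88]
  L1: h(23,22)=(23*31+22)%997=735 h(88,88)=(88*31+88)%997=822 -> [735, 822]
  L2: h(735,822)=(735*31+822)%997=676 -> [676]
  root=676
After append 77 (leaves=[23, 22, 88, 77]):
  L0: [23, 22, 88, 77]
  L1: h(23,22)=(23*31+22)%997=735 h(88,77)=(88*31+77)%997=811 -> [735, 811]
  L2: h(735,811)=(735*31+811)%997=665 -> [665]
  root=665
After append 9 (leaves=[23, 22, 88, 77, 9]):
  L0: [23, 22, 88, 77, 9]
  L1: h(23,22)=(23*31+22)%997=735 h(88,77)=(88*31+77)%997=811 h(9,9)=(9*31+9)%997=288 -> [735, 811, 288]
  L2: h(735,811)=(735*31+811)%997=665 h(288,288)=(288*31+288)%997=243 -> [665, 243]
  L3: h(665,243)=(665*31+243)%997=918 -> [918]
  root=918
After append 11 (leaves=[23, 22, 88, 77, 9, 11]):
  L0: [23, 22, 88, 77, 9, 11]
  L1: h(23,22)=(23*31+22)%997=735 h(88,77)=(88*31+77)%997=811 h(9,11)=(9*31+11)%997=290 -> [735, 811, 290]
  L2: h(735,811)=(735*31+811)%997=665 h(290,290)=(290*31+290)%997=307 -> [665, 307]
  L3: h(665,307)=(665*31+307)%997=982 -> [982]
  root=982
After append 94 (leaves=[23, 22, 88, 77, 9, 11, 94]):
  L0: [23, 22, 88, 77, 9, 11, 94]
  L1: h(23,22)=(23*31+22)%997=735 h(88,77)=(88*31+77)%997=811 h(9,11)=(9*31+11)%997=290 h(94,94)=(94*31+94)%997=17 -> [735, 811, 290, 17]
  L2: h(735,811)=(735*31+811)%997=665 h(290,17)=(290*31+17)%997=34 -> [665, 34]
  L3: h(665,34)=(665*31+34)%997=709 -> [709]
  root=709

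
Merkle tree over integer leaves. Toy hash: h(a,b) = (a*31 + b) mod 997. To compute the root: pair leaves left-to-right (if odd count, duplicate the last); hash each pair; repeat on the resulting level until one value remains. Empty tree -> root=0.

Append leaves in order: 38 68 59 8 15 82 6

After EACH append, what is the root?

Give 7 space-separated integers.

Answer: 38 249 634 583 532 682 327

Derivation:
After append 38 (leaves=[38]):
  L0: [38]
  root=38
After append 68 (leaves=[38, 68]):
  L0: [38, 68]
  L1: h(38,68)=(38*31+68)%997=249 -> [249]
  root=249
After append 59 (leaves=[38, 68, 59]):
  L0: [38, 68, 59]
  L1: h(38,68)=(38*31+68)%997=249 h(59,59)=(59*31+59)%997=891 -> [249, 891]
  L2: h(249,891)=(249*31+891)%997=634 -> [634]
  root=634
After append 8 (leaves=[38, 68, 59, 8]):
  L0: [38, 68, 59, 8]
  L1: h(38,68)=(38*31+68)%997=249 h(59,8)=(59*31+8)%997=840 -> [249, 840]
  L2: h(249,840)=(249*31+840)%997=583 -> [583]
  root=583
After append 15 (leaves=[38, 68, 59, 8, 15]):
  L0: [38, 68, 59, 8, 15]
  L1: h(38,68)=(38*31+68)%997=249 h(59,8)=(59*31+8)%997=840 h(15,15)=(15*31+15)%997=480 -> [249, 840, 480]
  L2: h(249,840)=(249*31+840)%997=583 h(480,480)=(480*31+480)%997=405 -> [583, 405]
  L3: h(583,405)=(583*31+405)%997=532 -> [532]
  root=532
After append 82 (leaves=[38, 68, 59, 8, 15, 82]):
  L0: [38, 68, 59, 8, 15, 82]
  L1: h(38,68)=(38*31+68)%997=249 h(59,8)=(59*31+8)%997=840 h(15,82)=(15*31+82)%997=547 -> [249, 840, 547]
  L2: h(249,840)=(249*31+840)%997=583 h(547,547)=(547*31+547)%997=555 -> [583, 555]
  L3: h(583,555)=(583*31+555)%997=682 -> [682]
  root=682
After append 6 (leaves=[38, 68, 59, 8, 15, 82, 6]):
  L0: [38, 68, 59, 8, 15, 82, 6]
  L1: h(38,68)=(38*31+68)%997=249 h(59,8)=(59*31+8)%997=840 h(15,82)=(15*31+82)%997=547 h(6,6)=(6*31+6)%997=192 -> [249, 840, 547, 192]
  L2: h(249,840)=(249*31+840)%997=583 h(547,192)=(547*31+192)%997=200 -> [583, 200]
  L3: h(583,200)=(583*31+200)%997=327 -> [327]
  root=327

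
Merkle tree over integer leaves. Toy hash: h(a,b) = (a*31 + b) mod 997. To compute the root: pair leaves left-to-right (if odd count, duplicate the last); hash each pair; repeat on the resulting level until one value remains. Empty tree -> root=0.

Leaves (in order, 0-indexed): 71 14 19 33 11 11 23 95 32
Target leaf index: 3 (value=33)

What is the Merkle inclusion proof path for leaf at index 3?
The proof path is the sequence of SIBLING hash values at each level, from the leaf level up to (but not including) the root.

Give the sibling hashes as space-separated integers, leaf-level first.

Answer: 19 221 753 729

Derivation:
L0 (leaves): [71, 14, 19, 33, 11, 11, 23, 95, 32], target index=3
L1: h(71,14)=(71*31+14)%997=221 [pair 0] h(19,33)=(19*31+33)%997=622 [pair 1] h(11,11)=(11*31+11)%997=352 [pair 2] h(23,95)=(23*31+95)%997=808 [pair 3] h(32,32)=(32*31+32)%997=27 [pair 4] -> [221, 622, 352, 808, 27]
  Sibling for proof at L0: 19
L2: h(221,622)=(221*31+622)%997=494 [pair 0] h(352,808)=(352*31+808)%997=753 [pair 1] h(27,27)=(27*31+27)%997=864 [pair 2] -> [494, 753, 864]
  Sibling for proof at L1: 221
L3: h(494,753)=(494*31+753)%997=115 [pair 0] h(864,864)=(864*31+864)%997=729 [pair 1] -> [115, 729]
  Sibling for proof at L2: 753
L4: h(115,729)=(115*31+729)%997=306 [pair 0] -> [306]
  Sibling for proof at L3: 729
Root: 306
Proof path (sibling hashes from leaf to root): [19, 221, 753, 729]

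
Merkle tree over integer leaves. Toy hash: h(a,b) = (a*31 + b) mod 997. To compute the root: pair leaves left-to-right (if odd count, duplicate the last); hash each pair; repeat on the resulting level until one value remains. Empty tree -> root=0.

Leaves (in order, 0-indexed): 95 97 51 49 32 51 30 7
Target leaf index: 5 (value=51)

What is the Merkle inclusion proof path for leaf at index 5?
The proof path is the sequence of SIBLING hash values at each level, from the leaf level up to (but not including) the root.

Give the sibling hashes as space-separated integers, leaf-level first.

Answer: 32 937 220

Derivation:
L0 (leaves): [95, 97, 51, 49, 32, 51, 30, 7], target index=5
L1: h(95,97)=(95*31+97)%997=51 [pair 0] h(51,49)=(51*31+49)%997=633 [pair 1] h(32,51)=(32*31+51)%997=46 [pair 2] h(30,7)=(30*31+7)%997=937 [pair 3] -> [51, 633, 46, 937]
  Sibling for proof at L0: 32
L2: h(51,633)=(51*31+633)%997=220 [pair 0] h(46,937)=(46*31+937)%997=369 [pair 1] -> [220, 369]
  Sibling for proof at L1: 937
L3: h(220,369)=(220*31+369)%997=210 [pair 0] -> [210]
  Sibling for proof at L2: 220
Root: 210
Proof path (sibling hashes from leaf to root): [32, 937, 220]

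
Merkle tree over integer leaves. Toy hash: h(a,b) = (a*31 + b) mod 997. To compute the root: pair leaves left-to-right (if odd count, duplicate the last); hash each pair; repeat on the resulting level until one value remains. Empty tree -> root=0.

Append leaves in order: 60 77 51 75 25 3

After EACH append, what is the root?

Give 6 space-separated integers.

Answer: 60 940 862 886 225 518

Derivation:
After append 60 (leaves=[60]):
  L0: [60]
  root=60
After append 77 (leaves=[60, 77]):
  L0: [60, 77]
  L1: h(60,77)=(60*31+77)%997=940 -> [940]
  root=940
After append 51 (leaves=[60, 77, 51]):
  L0: [60, 77, 51]
  L1: h(60,77)=(60*31+77)%997=940 h(51,51)=(51*31+51)%997=635 -> [940, 635]
  L2: h(940,635)=(940*31+635)%997=862 -> [862]
  root=862
After append 75 (leaves=[60, 77, 51, 75]):
  L0: [60, 77, 51, 75]
  L1: h(60,77)=(60*31+77)%997=940 h(51,75)=(51*31+75)%997=659 -> [940, 659]
  L2: h(940,659)=(940*31+659)%997=886 -> [886]
  root=886
After append 25 (leaves=[60, 77, 51, 75, 25]):
  L0: [60, 77, 51, 75, 25]
  L1: h(60,77)=(60*31+77)%997=940 h(51,75)=(51*31+75)%997=659 h(25,25)=(25*31+25)%997=800 -> [940, 659, 800]
  L2: h(940,659)=(940*31+659)%997=886 h(800,800)=(800*31+800)%997=675 -> [886, 675]
  L3: h(886,675)=(886*31+675)%997=225 -> [225]
  root=225
After append 3 (leaves=[60, 77, 51, 75, 25, 3]):
  L0: [60, 77, 51, 75, 25, 3]
  L1: h(60,77)=(60*31+77)%997=940 h(51,75)=(51*31+75)%997=659 h(25,3)=(25*31+3)%997=778 -> [940, 659, 778]
  L2: h(940,659)=(940*31+659)%997=886 h(778,778)=(778*31+778)%997=968 -> [886, 968]
  L3: h(886,968)=(886*31+968)%997=518 -> [518]
  root=518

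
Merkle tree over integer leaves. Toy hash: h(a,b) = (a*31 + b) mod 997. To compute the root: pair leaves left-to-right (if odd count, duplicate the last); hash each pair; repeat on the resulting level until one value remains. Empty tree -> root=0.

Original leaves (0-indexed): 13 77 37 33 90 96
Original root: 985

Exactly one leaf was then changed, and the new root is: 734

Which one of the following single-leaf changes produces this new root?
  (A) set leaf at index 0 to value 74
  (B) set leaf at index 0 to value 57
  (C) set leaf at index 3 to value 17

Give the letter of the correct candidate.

Answer: B

Derivation:
Original leaves: [13, 77, 37, 33, 90, 96]
Target new root: 734
Try each candidate change and compute the resulting root:
Candidate A: set leaf[0] = 74 -> leaves = [74, 77, 37, 33, 90, 96]
  L0: [74, 77, 37, 33, 90, 96]
  L1: h(74,77)=(74*31+77)%997=377 h(37,33)=(37*31+33)%997=183 h(90,96)=(90*31+96)%997=892 -> [377, 183, 892]
  L2: h(377,183)=(377*31+183)%997=903 h(892,892)=(892*31+892)%997=628 -> [903, 628]
  L3: h(903,628)=(903*31+628)%997=705 -> [705]
  root = 705 != target 734
Candidate B: set leaf[0] = 57 -> leaves = [57, 77, 37, 33, 90, 96]
  L0: [57, 77, 37, 33, 90, 96]
  L1: h(57,77)=(57*31+77)%997=847 h(37,33)=(37*31+33)%997=183 h(90,96)=(90*31+96)%997=892 -> [847, 183, 892]
  L2: h(847,183)=(847*31+183)%997=518 h(892,892)=(892*31+892)%997=628 -> [518, 628]
  L3: h(518,628)=(518*31+628)%997=734 -> [734]
  root = 734 == target 734  ** MATCH **
Candidate C: set leaf[3] = 17 -> leaves = [13, 77, 37, 17, 90, 96]
  L0: [13, 77, 37, 17, 90, 96]
  L1: h(13,77)=(13*31+77)%997=480 h(37,17)=(37*31+17)%997=167 h(90,96)=(90*31+96)%997=892 -> [480, 167, 892]
  L2: h(480,167)=(480*31+167)%997=92 h(892,892)=(892*31+892)%997=628 -> [92, 628]
  L3: h(92,628)=(92*31+628)%997=489 -> [489]
  root = 489 != target 734
Candidate B produces the target root.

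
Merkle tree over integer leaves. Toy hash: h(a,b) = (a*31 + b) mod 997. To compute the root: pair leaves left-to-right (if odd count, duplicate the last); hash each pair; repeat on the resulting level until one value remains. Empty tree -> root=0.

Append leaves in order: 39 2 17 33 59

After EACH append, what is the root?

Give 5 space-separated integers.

Answer: 39 214 199 215 282

Derivation:
After append 39 (leaves=[39]):
  L0: [39]
  root=39
After append 2 (leaves=[39, 2]):
  L0: [39, 2]
  L1: h(39,2)=(39*31+2)%997=214 -> [214]
  root=214
After append 17 (leaves=[39, 2, 17]):
  L0: [39, 2, 17]
  L1: h(39,2)=(39*31+2)%997=214 h(17,17)=(17*31+17)%997=544 -> [214, 544]
  L2: h(214,544)=(214*31+544)%997=199 -> [199]
  root=199
After append 33 (leaves=[39, 2, 17, 33]):
  L0: [39, 2, 17, 33]
  L1: h(39,2)=(39*31+2)%997=214 h(17,33)=(17*31+33)%997=560 -> [214, 560]
  L2: h(214,560)=(214*31+560)%997=215 -> [215]
  root=215
After append 59 (leaves=[39, 2, 17, 33, 59]):
  L0: [39, 2, 17, 33, 59]
  L1: h(39,2)=(39*31+2)%997=214 h(17,33)=(17*31+33)%997=560 h(59,59)=(59*31+59)%997=891 -> [214, 560, 891]
  L2: h(214,560)=(214*31+560)%997=215 h(891,891)=(891*31+891)%997=596 -> [215, 596]
  L3: h(215,596)=(215*31+596)%997=282 -> [282]
  root=282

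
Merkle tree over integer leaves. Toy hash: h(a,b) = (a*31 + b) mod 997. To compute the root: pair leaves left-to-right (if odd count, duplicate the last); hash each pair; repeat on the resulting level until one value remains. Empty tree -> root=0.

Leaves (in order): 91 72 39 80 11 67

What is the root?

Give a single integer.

L0: [91, 72, 39, 80, 11, 67]
L1: h(91,72)=(91*31+72)%997=899 h(39,80)=(39*31+80)%997=292 h(11,67)=(11*31+67)%997=408 -> [899, 292, 408]
L2: h(899,292)=(899*31+292)%997=245 h(408,408)=(408*31+408)%997=95 -> [245, 95]
L3: h(245,95)=(245*31+95)%997=711 -> [711]

Answer: 711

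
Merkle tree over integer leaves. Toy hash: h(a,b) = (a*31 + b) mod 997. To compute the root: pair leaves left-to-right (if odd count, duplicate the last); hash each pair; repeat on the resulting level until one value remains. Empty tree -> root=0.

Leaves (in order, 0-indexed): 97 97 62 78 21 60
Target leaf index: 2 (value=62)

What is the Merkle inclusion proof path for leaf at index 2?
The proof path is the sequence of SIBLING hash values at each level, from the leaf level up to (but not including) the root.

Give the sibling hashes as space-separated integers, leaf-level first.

L0 (leaves): [97, 97, 62, 78, 21, 60], target index=2
L1: h(97,97)=(97*31+97)%997=113 [pair 0] h(62,78)=(62*31+78)%997=6 [pair 1] h(21,60)=(21*31+60)%997=711 [pair 2] -> [113, 6, 711]
  Sibling for proof at L0: 78
L2: h(113,6)=(113*31+6)%997=518 [pair 0] h(711,711)=(711*31+711)%997=818 [pair 1] -> [518, 818]
  Sibling for proof at L1: 113
L3: h(518,818)=(518*31+818)%997=924 [pair 0] -> [924]
  Sibling for proof at L2: 818
Root: 924
Proof path (sibling hashes from leaf to root): [78, 113, 818]

Answer: 78 113 818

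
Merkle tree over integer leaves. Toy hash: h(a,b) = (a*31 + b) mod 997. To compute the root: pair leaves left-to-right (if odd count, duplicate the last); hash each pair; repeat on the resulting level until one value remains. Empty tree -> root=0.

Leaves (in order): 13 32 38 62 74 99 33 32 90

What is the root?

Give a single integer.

Answer: 693

Derivation:
L0: [13, 32, 38, 62, 74, 99, 33, 32, 90]
L1: h(13,32)=(13*31+32)%997=435 h(38,62)=(38*31+62)%997=243 h(74,99)=(74*31+99)%997=399 h(33,32)=(33*31+32)%997=58 h(90,90)=(90*31+90)%997=886 -> [435, 243, 399, 58, 886]
L2: h(435,243)=(435*31+243)%997=767 h(399,58)=(399*31+58)%997=463 h(886,886)=(886*31+886)%997=436 -> [767, 463, 436]
L3: h(767,463)=(767*31+463)%997=312 h(436,436)=(436*31+436)%997=991 -> [312, 991]
L4: h(312,991)=(312*31+991)%997=693 -> [693]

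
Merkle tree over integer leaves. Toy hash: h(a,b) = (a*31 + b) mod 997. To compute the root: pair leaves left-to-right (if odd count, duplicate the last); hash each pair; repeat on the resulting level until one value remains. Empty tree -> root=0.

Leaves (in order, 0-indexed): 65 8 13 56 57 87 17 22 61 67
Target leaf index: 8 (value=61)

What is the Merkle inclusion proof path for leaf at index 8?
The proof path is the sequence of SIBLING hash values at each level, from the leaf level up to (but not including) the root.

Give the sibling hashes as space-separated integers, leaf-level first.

Answer: 67 961 842 421

Derivation:
L0 (leaves): [65, 8, 13, 56, 57, 87, 17, 22, 61, 67], target index=8
L1: h(65,8)=(65*31+8)%997=29 [pair 0] h(13,56)=(13*31+56)%997=459 [pair 1] h(57,87)=(57*31+87)%997=857 [pair 2] h(17,22)=(17*31+22)%997=549 [pair 3] h(61,67)=(61*31+67)%997=961 [pair 4] -> [29, 459, 857, 549, 961]
  Sibling for proof at L0: 67
L2: h(29,459)=(29*31+459)%997=361 [pair 0] h(857,549)=(857*31+549)%997=197 [pair 1] h(961,961)=(961*31+961)%997=842 [pair 2] -> [361, 197, 842]
  Sibling for proof at L1: 961
L3: h(361,197)=(361*31+197)%997=421 [pair 0] h(842,842)=(842*31+842)%997=25 [pair 1] -> [421, 25]
  Sibling for proof at L2: 842
L4: h(421,25)=(421*31+25)%997=115 [pair 0] -> [115]
  Sibling for proof at L3: 421
Root: 115
Proof path (sibling hashes from leaf to root): [67, 961, 842, 421]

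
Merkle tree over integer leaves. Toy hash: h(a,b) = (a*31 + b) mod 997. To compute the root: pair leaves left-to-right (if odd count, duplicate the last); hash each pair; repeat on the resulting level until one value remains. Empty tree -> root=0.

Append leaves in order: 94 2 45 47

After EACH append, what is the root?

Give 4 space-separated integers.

Answer: 94 922 112 114

Derivation:
After append 94 (leaves=[94]):
  L0: [94]
  root=94
After append 2 (leaves=[94, 2]):
  L0: [94, 2]
  L1: h(94,2)=(94*31+2)%997=922 -> [922]
  root=922
After append 45 (leaves=[94, 2, 45]):
  L0: [94, 2, 45]
  L1: h(94,2)=(94*31+2)%997=922 h(45,45)=(45*31+45)%997=443 -> [922, 443]
  L2: h(922,443)=(922*31+443)%997=112 -> [112]
  root=112
After append 47 (leaves=[94, 2, 45, 47]):
  L0: [94, 2, 45, 47]
  L1: h(94,2)=(94*31+2)%997=922 h(45,47)=(45*31+47)%997=445 -> [922, 445]
  L2: h(922,445)=(922*31+445)%997=114 -> [114]
  root=114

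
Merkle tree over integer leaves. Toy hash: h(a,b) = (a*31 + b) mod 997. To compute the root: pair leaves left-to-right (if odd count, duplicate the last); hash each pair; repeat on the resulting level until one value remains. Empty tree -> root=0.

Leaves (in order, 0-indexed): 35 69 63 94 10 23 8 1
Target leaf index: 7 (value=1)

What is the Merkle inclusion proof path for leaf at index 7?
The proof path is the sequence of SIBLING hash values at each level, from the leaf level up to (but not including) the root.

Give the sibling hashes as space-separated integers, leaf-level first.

L0 (leaves): [35, 69, 63, 94, 10, 23, 8, 1], target index=7
L1: h(35,69)=(35*31+69)%997=157 [pair 0] h(63,94)=(63*31+94)%997=53 [pair 1] h(10,23)=(10*31+23)%997=333 [pair 2] h(8,1)=(8*31+1)%997=249 [pair 3] -> [157, 53, 333, 249]
  Sibling for proof at L0: 8
L2: h(157,53)=(157*31+53)%997=932 [pair 0] h(333,249)=(333*31+249)%997=602 [pair 1] -> [932, 602]
  Sibling for proof at L1: 333
L3: h(932,602)=(932*31+602)%997=581 [pair 0] -> [581]
  Sibling for proof at L2: 932
Root: 581
Proof path (sibling hashes from leaf to root): [8, 333, 932]

Answer: 8 333 932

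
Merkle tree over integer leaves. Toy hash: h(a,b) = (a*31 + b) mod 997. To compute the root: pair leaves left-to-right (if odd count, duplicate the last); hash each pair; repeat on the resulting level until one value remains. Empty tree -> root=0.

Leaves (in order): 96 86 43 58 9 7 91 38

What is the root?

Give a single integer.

Answer: 446

Derivation:
L0: [96, 86, 43, 58, 9, 7, 91, 38]
L1: h(96,86)=(96*31+86)%997=71 h(43,58)=(43*31+58)%997=394 h(9,7)=(9*31+7)%997=286 h(91,38)=(91*31+38)%997=865 -> [71, 394, 286, 865]
L2: h(71,394)=(71*31+394)%997=601 h(286,865)=(286*31+865)%997=758 -> [601, 758]
L3: h(601,758)=(601*31+758)%997=446 -> [446]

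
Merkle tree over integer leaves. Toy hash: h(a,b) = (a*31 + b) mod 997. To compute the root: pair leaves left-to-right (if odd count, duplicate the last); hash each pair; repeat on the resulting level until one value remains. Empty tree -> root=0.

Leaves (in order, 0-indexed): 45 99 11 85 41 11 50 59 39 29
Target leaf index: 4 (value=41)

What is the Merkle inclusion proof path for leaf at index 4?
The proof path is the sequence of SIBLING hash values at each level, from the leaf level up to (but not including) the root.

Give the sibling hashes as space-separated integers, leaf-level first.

Answer: 11 612 878 525

Derivation:
L0 (leaves): [45, 99, 11, 85, 41, 11, 50, 59, 39, 29], target index=4
L1: h(45,99)=(45*31+99)%997=497 [pair 0] h(11,85)=(11*31+85)%997=426 [pair 1] h(41,11)=(41*31+11)%997=285 [pair 2] h(50,59)=(50*31+59)%997=612 [pair 3] h(39,29)=(39*31+29)%997=241 [pair 4] -> [497, 426, 285, 612, 241]
  Sibling for proof at L0: 11
L2: h(497,426)=(497*31+426)%997=878 [pair 0] h(285,612)=(285*31+612)%997=474 [pair 1] h(241,241)=(241*31+241)%997=733 [pair 2] -> [878, 474, 733]
  Sibling for proof at L1: 612
L3: h(878,474)=(878*31+474)%997=773 [pair 0] h(733,733)=(733*31+733)%997=525 [pair 1] -> [773, 525]
  Sibling for proof at L2: 878
L4: h(773,525)=(773*31+525)%997=560 [pair 0] -> [560]
  Sibling for proof at L3: 525
Root: 560
Proof path (sibling hashes from leaf to root): [11, 612, 878, 525]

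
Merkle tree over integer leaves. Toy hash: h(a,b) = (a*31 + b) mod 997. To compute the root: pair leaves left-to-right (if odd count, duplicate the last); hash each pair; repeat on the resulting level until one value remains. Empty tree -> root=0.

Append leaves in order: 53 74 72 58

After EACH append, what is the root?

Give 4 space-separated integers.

Answer: 53 720 696 682

Derivation:
After append 53 (leaves=[53]):
  L0: [53]
  root=53
After append 74 (leaves=[53, 74]):
  L0: [53, 74]
  L1: h(53,74)=(53*31+74)%997=720 -> [720]
  root=720
After append 72 (leaves=[53, 74, 72]):
  L0: [53, 74, 72]
  L1: h(53,74)=(53*31+74)%997=720 h(72,72)=(72*31+72)%997=310 -> [720, 310]
  L2: h(720,310)=(720*31+310)%997=696 -> [696]
  root=696
After append 58 (leaves=[53, 74, 72, 58]):
  L0: [53, 74, 72, 58]
  L1: h(53,74)=(53*31+74)%997=720 h(72,58)=(72*31+58)%997=296 -> [720, 296]
  L2: h(720,296)=(720*31+296)%997=682 -> [682]
  root=682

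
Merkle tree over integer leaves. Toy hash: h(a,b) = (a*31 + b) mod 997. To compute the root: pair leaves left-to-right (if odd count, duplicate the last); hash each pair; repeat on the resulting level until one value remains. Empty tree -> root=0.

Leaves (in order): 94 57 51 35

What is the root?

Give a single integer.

L0: [94, 57, 51, 35]
L1: h(94,57)=(94*31+57)%997=977 h(51,35)=(51*31+35)%997=619 -> [977, 619]
L2: h(977,619)=(977*31+619)%997=996 -> [996]

Answer: 996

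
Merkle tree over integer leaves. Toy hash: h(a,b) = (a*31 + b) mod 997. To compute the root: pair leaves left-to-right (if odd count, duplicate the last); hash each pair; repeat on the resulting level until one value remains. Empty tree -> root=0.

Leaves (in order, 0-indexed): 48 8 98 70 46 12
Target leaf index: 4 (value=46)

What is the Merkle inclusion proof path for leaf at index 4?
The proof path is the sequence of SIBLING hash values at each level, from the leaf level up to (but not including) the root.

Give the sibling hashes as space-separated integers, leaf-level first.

Answer: 12 441 631

Derivation:
L0 (leaves): [48, 8, 98, 70, 46, 12], target index=4
L1: h(48,8)=(48*31+8)%997=499 [pair 0] h(98,70)=(98*31+70)%997=117 [pair 1] h(46,12)=(46*31+12)%997=441 [pair 2] -> [499, 117, 441]
  Sibling for proof at L0: 12
L2: h(499,117)=(499*31+117)%997=631 [pair 0] h(441,441)=(441*31+441)%997=154 [pair 1] -> [631, 154]
  Sibling for proof at L1: 441
L3: h(631,154)=(631*31+154)%997=772 [pair 0] -> [772]
  Sibling for proof at L2: 631
Root: 772
Proof path (sibling hashes from leaf to root): [12, 441, 631]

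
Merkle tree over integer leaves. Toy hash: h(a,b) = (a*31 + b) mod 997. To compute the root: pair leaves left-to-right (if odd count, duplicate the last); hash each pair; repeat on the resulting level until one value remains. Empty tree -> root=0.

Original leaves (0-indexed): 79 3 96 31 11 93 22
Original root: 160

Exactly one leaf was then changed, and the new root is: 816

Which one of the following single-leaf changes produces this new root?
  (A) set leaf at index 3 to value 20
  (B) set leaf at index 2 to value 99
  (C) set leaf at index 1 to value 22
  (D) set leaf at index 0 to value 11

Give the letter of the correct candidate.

Answer: A

Derivation:
Original leaves: [79, 3, 96, 31, 11, 93, 22]
Target new root: 816
Try each candidate change and compute the resulting root:
Candidate A: set leaf[3] = 20 -> leaves = [79, 3, 96, 20, 11, 93, 22]
  L0: [79, 3, 96, 20, 11, 93, 22]
  L1: h(79,3)=(79*31+3)%997=458 h(96,20)=(96*31+20)%997=5 h(11,93)=(11*31+93)%997=434 h(22,22)=(22*31+22)%997=704 -> [458, 5, 434, 704]
  L2: h(458,5)=(458*31+5)%997=245 h(434,704)=(434*31+704)%997=200 -> [245, 200]
  L3: h(245,200)=(245*31+200)%997=816 -> [816]
  root = 816 == target 816  ** MATCH **
Candidate B: set leaf[2] = 99 -> leaves = [79, 3, 99, 31, 11, 93, 22]
  L0: [79, 3, 99, 31, 11, 93, 22]
  L1: h(79,3)=(79*31+3)%997=458 h(99,31)=(99*31+31)%997=109 h(11,93)=(11*31+93)%997=434 h(22,22)=(22*31+22)%997=704 -> [458, 109, 434, 704]
  L2: h(458,109)=(458*31+109)%997=349 h(434,704)=(434*31+704)%997=200 -> [349, 200]
  L3: h(349,200)=(349*31+200)%997=52 -> [52]
  root = 52 != target 816
Candidate C: set leaf[1] = 22 -> leaves = [79, 22, 96, 31, 11, 93, 22]
  L0: [79, 22, 96, 31, 11, 93, 22]
  L1: h(79,22)=(79*31+22)%997=477 h(96,31)=(96*31+31)%997=16 h(11,93)=(11*31+93)%997=434 h(22,22)=(22*31+22)%997=704 -> [477, 16, 434, 704]
  L2: h(477,16)=(477*31+16)%997=845 h(434,704)=(434*31+704)%997=200 -> [845, 200]
  L3: h(845,200)=(845*31+200)%997=473 -> [473]
  root = 473 != target 816
Candidate D: set leaf[0] = 11 -> leaves = [11, 3, 96, 31, 11, 93, 22]
  L0: [11, 3, 96, 31, 11, 93, 22]
  L1: h(11,3)=(11*31+3)%997=344 h(96,31)=(96*31+31)%997=16 h(11,93)=(11*31+93)%997=434 h(22,22)=(22*31+22)%997=704 -> [344, 16, 434, 704]
  L2: h(344,16)=(344*31+16)%997=710 h(434,704)=(434*31+704)%997=200 -> [710, 200]
  L3: h(710,200)=(710*31+200)%997=276 -> [276]
  root = 276 != target 816
Candidate A produces the target root.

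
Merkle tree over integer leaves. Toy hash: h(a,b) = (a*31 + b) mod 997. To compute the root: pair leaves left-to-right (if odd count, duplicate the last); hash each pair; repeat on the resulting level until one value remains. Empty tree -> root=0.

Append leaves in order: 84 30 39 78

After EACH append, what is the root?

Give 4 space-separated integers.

After append 84 (leaves=[84]):
  L0: [84]
  root=84
After append 30 (leaves=[84, 30]):
  L0: [84, 30]
  L1: h(84,30)=(84*31+30)%997=640 -> [640]
  root=640
After append 39 (leaves=[84, 30, 39]):
  L0: [84, 30, 39]
  L1: h(84,30)=(84*31+30)%997=640 h(39,39)=(39*31+39)%997=251 -> [640, 251]
  L2: h(640,251)=(640*31+251)%997=151 -> [151]
  root=151
After append 78 (leaves=[84, 30, 39, 78]):
  L0: [84, 30, 39, 78]
  L1: h(84,30)=(84*31+30)%997=640 h(39,78)=(39*31+78)%997=290 -> [640, 290]
  L2: h(640,290)=(640*31+290)%997=190 -> [190]
  root=190

Answer: 84 640 151 190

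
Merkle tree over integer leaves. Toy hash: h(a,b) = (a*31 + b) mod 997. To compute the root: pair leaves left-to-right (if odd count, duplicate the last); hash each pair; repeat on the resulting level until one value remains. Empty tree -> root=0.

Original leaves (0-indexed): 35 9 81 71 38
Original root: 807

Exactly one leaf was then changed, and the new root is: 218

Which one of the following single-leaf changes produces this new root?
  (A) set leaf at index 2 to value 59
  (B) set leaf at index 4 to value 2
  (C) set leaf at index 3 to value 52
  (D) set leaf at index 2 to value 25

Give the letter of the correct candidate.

Original leaves: [35, 9, 81, 71, 38]
Target new root: 218
Try each candidate change and compute the resulting root:
Candidate A: set leaf[2] = 59 -> leaves = [35, 9, 59, 71, 38]
  L0: [35, 9, 59, 71, 38]
  L1: h(35,9)=(35*31+9)%997=97 h(59,71)=(59*31+71)%997=903 h(38,38)=(38*31+38)%997=219 -> [97, 903, 219]
  L2: h(97,903)=(97*31+903)%997=919 h(219,219)=(219*31+219)%997=29 -> [919, 29]
  L3: h(919,29)=(919*31+29)%997=602 -> [602]
  root = 602 != target 218
Candidate B: set leaf[4] = 2 -> leaves = [35, 9, 81, 71, 2]
  L0: [35, 9, 81, 71, 2]
  L1: h(35,9)=(35*31+9)%997=97 h(81,71)=(81*31+71)%997=588 h(2,2)=(2*31+2)%997=64 -> [97, 588, 64]
  L2: h(97,588)=(97*31+588)%997=604 h(64,64)=(64*31+64)%997=54 -> [604, 54]
  L3: h(604,54)=(604*31+54)%997=832 -> [832]
  root = 832 != target 218
Candidate C: set leaf[3] = 52 -> leaves = [35, 9, 81, 52, 38]
  L0: [35, 9, 81, 52, 38]
  L1: h(35,9)=(35*31+9)%997=97 h(81,52)=(81*31+52)%997=569 h(38,38)=(38*31+38)%997=219 -> [97, 569, 219]
  L2: h(97,569)=(97*31+569)%997=585 h(219,219)=(219*31+219)%997=29 -> [585, 29]
  L3: h(585,29)=(585*31+29)%997=218 -> [218]
  root = 218 == target 218  ** MATCH **
Candidate D: set leaf[2] = 25 -> leaves = [35, 9, 25, 71, 38]
  L0: [35, 9, 25, 71, 38]
  L1: h(35,9)=(35*31+9)%997=97 h(25,71)=(25*31+71)%997=846 h(38,38)=(38*31+38)%997=219 -> [97, 846, 219]
  L2: h(97,846)=(97*31+846)%997=862 h(219,219)=(219*31+219)%997=29 -> [862, 29]
  L3: h(862,29)=(862*31+29)%997=829 -> [829]
  root = 829 != target 218
Candidate C produces the target root.

Answer: C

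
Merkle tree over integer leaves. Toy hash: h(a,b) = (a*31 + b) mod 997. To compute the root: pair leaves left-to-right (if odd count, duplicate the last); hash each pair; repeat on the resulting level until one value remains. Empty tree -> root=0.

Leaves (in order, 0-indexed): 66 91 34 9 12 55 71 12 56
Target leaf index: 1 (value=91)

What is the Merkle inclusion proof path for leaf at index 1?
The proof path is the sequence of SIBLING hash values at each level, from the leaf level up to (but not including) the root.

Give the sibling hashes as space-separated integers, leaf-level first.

Answer: 66 66 495 528

Derivation:
L0 (leaves): [66, 91, 34, 9, 12, 55, 71, 12, 56], target index=1
L1: h(66,91)=(66*31+91)%997=143 [pair 0] h(34,9)=(34*31+9)%997=66 [pair 1] h(12,55)=(12*31+55)%997=427 [pair 2] h(71,12)=(71*31+12)%997=219 [pair 3] h(56,56)=(56*31+56)%997=795 [pair 4] -> [143, 66, 427, 219, 795]
  Sibling for proof at L0: 66
L2: h(143,66)=(143*31+66)%997=511 [pair 0] h(427,219)=(427*31+219)%997=495 [pair 1] h(795,795)=(795*31+795)%997=515 [pair 2] -> [511, 495, 515]
  Sibling for proof at L1: 66
L3: h(511,495)=(511*31+495)%997=384 [pair 0] h(515,515)=(515*31+515)%997=528 [pair 1] -> [384, 528]
  Sibling for proof at L2: 495
L4: h(384,528)=(384*31+528)%997=468 [pair 0] -> [468]
  Sibling for proof at L3: 528
Root: 468
Proof path (sibling hashes from leaf to root): [66, 66, 495, 528]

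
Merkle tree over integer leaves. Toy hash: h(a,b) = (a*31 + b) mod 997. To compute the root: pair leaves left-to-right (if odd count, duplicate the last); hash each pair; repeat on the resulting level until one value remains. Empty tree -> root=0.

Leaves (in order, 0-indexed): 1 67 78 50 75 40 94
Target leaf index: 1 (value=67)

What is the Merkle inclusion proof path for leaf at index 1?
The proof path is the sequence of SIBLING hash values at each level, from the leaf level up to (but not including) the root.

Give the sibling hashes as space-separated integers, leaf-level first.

L0 (leaves): [1, 67, 78, 50, 75, 40, 94], target index=1
L1: h(1,67)=(1*31+67)%997=98 [pair 0] h(78,50)=(78*31+50)%997=474 [pair 1] h(75,40)=(75*31+40)%997=371 [pair 2] h(94,94)=(94*31+94)%997=17 [pair 3] -> [98, 474, 371, 17]
  Sibling for proof at L0: 1
L2: h(98,474)=(98*31+474)%997=521 [pair 0] h(371,17)=(371*31+17)%997=551 [pair 1] -> [521, 551]
  Sibling for proof at L1: 474
L3: h(521,551)=(521*31+551)%997=750 [pair 0] -> [750]
  Sibling for proof at L2: 551
Root: 750
Proof path (sibling hashes from leaf to root): [1, 474, 551]

Answer: 1 474 551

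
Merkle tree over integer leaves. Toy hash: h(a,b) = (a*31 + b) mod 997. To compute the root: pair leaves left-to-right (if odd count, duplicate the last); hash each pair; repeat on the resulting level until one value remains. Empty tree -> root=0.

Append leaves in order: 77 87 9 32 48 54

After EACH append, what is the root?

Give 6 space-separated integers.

Answer: 77 480 213 236 636 828

Derivation:
After append 77 (leaves=[77]):
  L0: [77]
  root=77
After append 87 (leaves=[77, 87]):
  L0: [77, 87]
  L1: h(77,87)=(77*31+87)%997=480 -> [480]
  root=480
After append 9 (leaves=[77, 87, 9]):
  L0: [77, 87, 9]
  L1: h(77,87)=(77*31+87)%997=480 h(9,9)=(9*31+9)%997=288 -> [480, 288]
  L2: h(480,288)=(480*31+288)%997=213 -> [213]
  root=213
After append 32 (leaves=[77, 87, 9, 32]):
  L0: [77, 87, 9, 32]
  L1: h(77,87)=(77*31+87)%997=480 h(9,32)=(9*31+32)%997=311 -> [480, 311]
  L2: h(480,311)=(480*31+311)%997=236 -> [236]
  root=236
After append 48 (leaves=[77, 87, 9, 32, 48]):
  L0: [77, 87, 9, 32, 48]
  L1: h(77,87)=(77*31+87)%997=480 h(9,32)=(9*31+32)%997=311 h(48,48)=(48*31+48)%997=539 -> [480, 311, 539]
  L2: h(480,311)=(480*31+311)%997=236 h(539,539)=(539*31+539)%997=299 -> [236, 299]
  L3: h(236,299)=(236*31+299)%997=636 -> [636]
  root=636
After append 54 (leaves=[77, 87, 9, 32, 48, 54]):
  L0: [77, 87, 9, 32, 48, 54]
  L1: h(77,87)=(77*31+87)%997=480 h(9,32)=(9*31+32)%997=311 h(48,54)=(48*31+54)%997=545 -> [480, 311, 545]
  L2: h(480,311)=(480*31+311)%997=236 h(545,545)=(545*31+545)%997=491 -> [236, 491]
  L3: h(236,491)=(236*31+491)%997=828 -> [828]
  root=828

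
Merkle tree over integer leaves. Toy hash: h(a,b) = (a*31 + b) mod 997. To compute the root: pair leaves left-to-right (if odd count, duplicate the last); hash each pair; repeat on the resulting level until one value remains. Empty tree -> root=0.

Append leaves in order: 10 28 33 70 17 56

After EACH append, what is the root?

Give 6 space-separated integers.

Answer: 10 338 567 604 240 491

Derivation:
After append 10 (leaves=[10]):
  L0: [10]
  root=10
After append 28 (leaves=[10, 28]):
  L0: [10, 28]
  L1: h(10,28)=(10*31+28)%997=338 -> [338]
  root=338
After append 33 (leaves=[10, 28, 33]):
  L0: [10, 28, 33]
  L1: h(10,28)=(10*31+28)%997=338 h(33,33)=(33*31+33)%997=59 -> [338, 59]
  L2: h(338,59)=(338*31+59)%997=567 -> [567]
  root=567
After append 70 (leaves=[10, 28, 33, 70]):
  L0: [10, 28, 33, 70]
  L1: h(10,28)=(10*31+28)%997=338 h(33,70)=(33*31+70)%997=96 -> [338, 96]
  L2: h(338,96)=(338*31+96)%997=604 -> [604]
  root=604
After append 17 (leaves=[10, 28, 33, 70, 17]):
  L0: [10, 28, 33, 70, 17]
  L1: h(10,28)=(10*31+28)%997=338 h(33,70)=(33*31+70)%997=96 h(17,17)=(17*31+17)%997=544 -> [338, 96, 544]
  L2: h(338,96)=(338*31+96)%997=604 h(544,544)=(544*31+544)%997=459 -> [604, 459]
  L3: h(604,459)=(604*31+459)%997=240 -> [240]
  root=240
After append 56 (leaves=[10, 28, 33, 70, 17, 56]):
  L0: [10, 28, 33, 70, 17, 56]
  L1: h(10,28)=(10*31+28)%997=338 h(33,70)=(33*31+70)%997=96 h(17,56)=(17*31+56)%997=583 -> [338, 96, 583]
  L2: h(338,96)=(338*31+96)%997=604 h(583,583)=(583*31+583)%997=710 -> [604, 710]
  L3: h(604,710)=(604*31+710)%997=491 -> [491]
  root=491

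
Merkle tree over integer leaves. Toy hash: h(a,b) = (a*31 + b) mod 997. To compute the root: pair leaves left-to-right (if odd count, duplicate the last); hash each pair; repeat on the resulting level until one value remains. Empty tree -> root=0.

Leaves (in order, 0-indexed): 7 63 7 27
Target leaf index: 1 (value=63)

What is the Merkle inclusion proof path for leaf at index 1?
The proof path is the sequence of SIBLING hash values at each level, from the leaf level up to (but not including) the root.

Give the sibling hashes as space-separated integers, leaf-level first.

Answer: 7 244

Derivation:
L0 (leaves): [7, 63, 7, 27], target index=1
L1: h(7,63)=(7*31+63)%997=280 [pair 0] h(7,27)=(7*31+27)%997=244 [pair 1] -> [280, 244]
  Sibling for proof at L0: 7
L2: h(280,244)=(280*31+244)%997=948 [pair 0] -> [948]
  Sibling for proof at L1: 244
Root: 948
Proof path (sibling hashes from leaf to root): [7, 244]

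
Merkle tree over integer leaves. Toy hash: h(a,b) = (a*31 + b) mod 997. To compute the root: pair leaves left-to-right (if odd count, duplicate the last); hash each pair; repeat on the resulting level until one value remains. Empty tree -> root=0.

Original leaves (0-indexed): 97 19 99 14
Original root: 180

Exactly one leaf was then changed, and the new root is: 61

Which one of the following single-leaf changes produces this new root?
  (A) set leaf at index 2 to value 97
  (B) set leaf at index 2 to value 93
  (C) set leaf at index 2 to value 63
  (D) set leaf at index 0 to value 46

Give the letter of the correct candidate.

Original leaves: [97, 19, 99, 14]
Target new root: 61
Try each candidate change and compute the resulting root:
Candidate A: set leaf[2] = 97 -> leaves = [97, 19, 97, 14]
  L0: [97, 19, 97, 14]
  L1: h(97,19)=(97*31+19)%997=35 h(97,14)=(97*31+14)%997=30 -> [35, 30]
  L2: h(35,30)=(35*31+30)%997=118 -> [118]
  root = 118 != target 61
Candidate B: set leaf[2] = 93 -> leaves = [97, 19, 93, 14]
  L0: [97, 19, 93, 14]
  L1: h(97,19)=(97*31+19)%997=35 h(93,14)=(93*31+14)%997=903 -> [35, 903]
  L2: h(35,903)=(35*31+903)%997=991 -> [991]
  root = 991 != target 61
Candidate C: set leaf[2] = 63 -> leaves = [97, 19, 63, 14]
  L0: [97, 19, 63, 14]
  L1: h(97,19)=(97*31+19)%997=35 h(63,14)=(63*31+14)%997=970 -> [35, 970]
  L2: h(35,970)=(35*31+970)%997=61 -> [61]
  root = 61 == target 61  ** MATCH **
Candidate D: set leaf[0] = 46 -> leaves = [46, 19, 99, 14]
  L0: [46, 19, 99, 14]
  L1: h(46,19)=(46*31+19)%997=448 h(99,14)=(99*31+14)%997=92 -> [448, 92]
  L2: h(448,92)=(448*31+92)%997=22 -> [22]
  root = 22 != target 61
Candidate C produces the target root.

Answer: C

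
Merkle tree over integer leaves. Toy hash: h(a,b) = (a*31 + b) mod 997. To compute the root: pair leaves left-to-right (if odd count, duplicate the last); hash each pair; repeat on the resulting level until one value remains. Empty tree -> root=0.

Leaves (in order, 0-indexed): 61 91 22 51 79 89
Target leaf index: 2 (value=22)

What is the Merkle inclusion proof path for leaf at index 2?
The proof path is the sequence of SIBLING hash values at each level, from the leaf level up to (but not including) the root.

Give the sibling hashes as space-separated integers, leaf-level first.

L0 (leaves): [61, 91, 22, 51, 79, 89], target index=2
L1: h(61,91)=(61*31+91)%997=985 [pair 0] h(22,51)=(22*31+51)%997=733 [pair 1] h(79,89)=(79*31+89)%997=544 [pair 2] -> [985, 733, 544]
  Sibling for proof at L0: 51
L2: h(985,733)=(985*31+733)%997=361 [pair 0] h(544,544)=(544*31+544)%997=459 [pair 1] -> [361, 459]
  Sibling for proof at L1: 985
L3: h(361,459)=(361*31+459)%997=683 [pair 0] -> [683]
  Sibling for proof at L2: 459
Root: 683
Proof path (sibling hashes from leaf to root): [51, 985, 459]

Answer: 51 985 459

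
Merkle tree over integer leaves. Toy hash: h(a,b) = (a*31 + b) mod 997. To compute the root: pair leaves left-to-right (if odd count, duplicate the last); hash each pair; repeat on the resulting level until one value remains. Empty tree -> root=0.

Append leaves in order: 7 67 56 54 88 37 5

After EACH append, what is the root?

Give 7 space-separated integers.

Answer: 7 284 626 624 783 148 534

Derivation:
After append 7 (leaves=[7]):
  L0: [7]
  root=7
After append 67 (leaves=[7, 67]):
  L0: [7, 67]
  L1: h(7,67)=(7*31+67)%997=284 -> [284]
  root=284
After append 56 (leaves=[7, 67, 56]):
  L0: [7, 67, 56]
  L1: h(7,67)=(7*31+67)%997=284 h(56,56)=(56*31+56)%997=795 -> [284, 795]
  L2: h(284,795)=(284*31+795)%997=626 -> [626]
  root=626
After append 54 (leaves=[7, 67, 56, 54]):
  L0: [7, 67, 56, 54]
  L1: h(7,67)=(7*31+67)%997=284 h(56,54)=(56*31+54)%997=793 -> [284, 793]
  L2: h(284,793)=(284*31+793)%997=624 -> [624]
  root=624
After append 88 (leaves=[7, 67, 56, 54, 88]):
  L0: [7, 67, 56, 54, 88]
  L1: h(7,67)=(7*31+67)%997=284 h(56,54)=(56*31+54)%997=793 h(88,88)=(88*31+88)%997=822 -> [284, 793, 822]
  L2: h(284,793)=(284*31+793)%997=624 h(822,822)=(822*31+822)%997=382 -> [624, 382]
  L3: h(624,382)=(624*31+382)%997=783 -> [783]
  root=783
After append 37 (leaves=[7, 67, 56, 54, 88, 37]):
  L0: [7, 67, 56, 54, 88, 37]
  L1: h(7,67)=(7*31+67)%997=284 h(56,54)=(56*31+54)%997=793 h(88,37)=(88*31+37)%997=771 -> [284, 793, 771]
  L2: h(284,793)=(284*31+793)%997=624 h(771,771)=(771*31+771)%997=744 -> [624, 744]
  L3: h(624,744)=(624*31+744)%997=148 -> [148]
  root=148
After append 5 (leaves=[7, 67, 56, 54, 88, 37, 5]):
  L0: [7, 67, 56, 54, 88, 37, 5]
  L1: h(7,67)=(7*31+67)%997=284 h(56,54)=(56*31+54)%997=793 h(88,37)=(88*31+37)%997=771 h(5,5)=(5*31+5)%997=160 -> [284, 793, 771, 160]
  L2: h(284,793)=(284*31+793)%997=624 h(771,160)=(771*31+160)%997=133 -> [624, 133]
  L3: h(624,133)=(624*31+133)%997=534 -> [534]
  root=534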